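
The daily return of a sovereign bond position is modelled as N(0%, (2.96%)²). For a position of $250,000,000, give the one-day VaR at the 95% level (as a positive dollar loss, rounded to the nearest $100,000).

$12,200,000

At 95% one-sided, z = 1.645.
VaR = z·σ = 1.645 × 2.96% = 4.869%.
On $250,000,000: 0.04869 × $250,000,000 = $12,172,500.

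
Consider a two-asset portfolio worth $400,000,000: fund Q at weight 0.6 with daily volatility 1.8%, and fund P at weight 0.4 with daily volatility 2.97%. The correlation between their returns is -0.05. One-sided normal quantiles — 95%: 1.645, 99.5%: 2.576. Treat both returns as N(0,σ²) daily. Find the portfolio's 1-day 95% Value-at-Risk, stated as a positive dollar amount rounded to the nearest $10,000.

σ_p² = 0.6²·1.8² + 0.4²·2.97² + 2·-0.05·0.6·0.4·1.8·2.97 = 2.4494 (%²).
σ_p = √2.4494 = 1.565%.
VaR = 1.645 × 1.565% = 2.574%; on $400,000,000 that is $10,296,000.

$10,300,000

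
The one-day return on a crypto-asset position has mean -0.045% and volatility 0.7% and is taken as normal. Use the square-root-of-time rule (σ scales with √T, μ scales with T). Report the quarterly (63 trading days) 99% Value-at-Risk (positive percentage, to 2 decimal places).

15.76%

At 99%, z = 2.326.
σ_{63d} = 0.7% × √63 = 5.556%; μ_{63d} = 63 × -0.045% = -2.835%.
VaR = −(-2.835%) + 2.326 × 5.556% = 15.758%.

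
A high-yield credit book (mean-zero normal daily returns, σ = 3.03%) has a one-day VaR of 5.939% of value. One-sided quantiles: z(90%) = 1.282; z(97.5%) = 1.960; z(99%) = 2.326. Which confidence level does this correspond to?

97.5%

Implied z = VaR/σ = 5.939 / 3.03 = 1.960.
This matches z(97.5%) = 1.960.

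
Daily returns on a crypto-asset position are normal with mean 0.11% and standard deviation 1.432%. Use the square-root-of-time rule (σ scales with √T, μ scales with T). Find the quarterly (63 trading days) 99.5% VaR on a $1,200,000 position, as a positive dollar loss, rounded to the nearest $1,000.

$268,000

At 99.5%, z = 2.576.
σ_{63d} = 1.432% × √63 = 11.366%; μ_{63d} = 63 × 0.11% = 6.930%.
VaR = −(6.930%) + 2.576 × 11.366% = 22.349%.
On $1,200,000: 0.22349 × $1,200,000 = $268,188.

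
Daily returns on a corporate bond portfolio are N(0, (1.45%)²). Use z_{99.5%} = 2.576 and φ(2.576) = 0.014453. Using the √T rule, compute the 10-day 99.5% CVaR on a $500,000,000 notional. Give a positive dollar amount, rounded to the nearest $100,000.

σ_{10d} = 1.45% × √10 = 4.585%.
ES multiplier = φ(z)/(1−α) = 0.014453/0.005 = 2.891.
ES = 4.585% × 2.891 = 13.255%; on $500,000,000: $66,275,000.

$66,300,000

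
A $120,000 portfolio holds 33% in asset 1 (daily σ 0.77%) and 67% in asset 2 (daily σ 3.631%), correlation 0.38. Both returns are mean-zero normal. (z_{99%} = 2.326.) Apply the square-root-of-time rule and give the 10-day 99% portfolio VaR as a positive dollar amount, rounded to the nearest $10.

σ_p = √(0.33²·0.77² + 0.67²·3.631² + 2·0.38·0.33·0.67·0.77·3.631) = 2.540%.
σ_{10d} = 2.540% × √10 = 8.032%.
VaR = 2.326 × 8.032% = 18.682%; on $120,000 that is $22,418.

$22,420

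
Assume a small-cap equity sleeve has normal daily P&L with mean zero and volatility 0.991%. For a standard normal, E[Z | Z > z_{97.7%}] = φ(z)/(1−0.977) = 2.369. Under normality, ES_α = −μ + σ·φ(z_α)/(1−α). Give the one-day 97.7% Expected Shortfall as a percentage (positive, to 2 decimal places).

ES = 0.991% × 2.369 = 2.348%.

2.35%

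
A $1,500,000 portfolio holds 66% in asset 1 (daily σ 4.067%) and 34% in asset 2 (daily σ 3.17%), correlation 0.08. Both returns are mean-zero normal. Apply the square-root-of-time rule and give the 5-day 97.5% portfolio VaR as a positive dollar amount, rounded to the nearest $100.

σ_p = √(0.66²·4.067² + 0.34²·3.17² + 2·0.08·0.66·0.34·4.067·3.17) = 2.971%.
σ_{5d} = 2.971% × √5 = 6.643%.
z(97.5%) = 1.960.
VaR = 1.960 × 6.643% = 13.020%; on $1,500,000 that is $195,300.

$195,300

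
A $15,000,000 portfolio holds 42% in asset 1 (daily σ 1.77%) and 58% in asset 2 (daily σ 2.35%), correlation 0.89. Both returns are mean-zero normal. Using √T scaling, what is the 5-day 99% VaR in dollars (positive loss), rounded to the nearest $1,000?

$1,602,000

σ_p = √(0.42²·1.77² + 0.58²·2.35² + 2·0.89·0.42·0.58·1.77·2.35) = 2.053%.
σ_{5d} = 2.053% × √5 = 4.591%.
z(99%) = 2.326.
VaR = 2.326 × 4.591% = 10.679%; on $15,000,000 that is $1,601,850.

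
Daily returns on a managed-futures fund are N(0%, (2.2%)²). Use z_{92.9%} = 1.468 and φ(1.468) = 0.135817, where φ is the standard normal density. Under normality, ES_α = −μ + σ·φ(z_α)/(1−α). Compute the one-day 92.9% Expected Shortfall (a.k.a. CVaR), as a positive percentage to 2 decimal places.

4.21%

Tail multiplier: φ(z)/(1−α) = 0.135817 / 0.071 = 1.913.
ES = 2.2% × 1.913 = 4.209%.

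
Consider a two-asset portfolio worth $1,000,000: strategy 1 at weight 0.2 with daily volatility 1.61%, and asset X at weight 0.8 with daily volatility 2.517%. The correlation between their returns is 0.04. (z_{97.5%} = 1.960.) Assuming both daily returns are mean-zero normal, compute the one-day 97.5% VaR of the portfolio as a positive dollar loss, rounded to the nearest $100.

$40,200

σ_p² = 0.2²·1.61² + 0.8²·2.517² + 2·0.04·0.2·0.8·1.61·2.517 = 4.2101 (%²).
σ_p = √4.2101 = 2.052%.
VaR = 1.960 × 2.052% = 4.022%; on $1,000,000 that is $40,220.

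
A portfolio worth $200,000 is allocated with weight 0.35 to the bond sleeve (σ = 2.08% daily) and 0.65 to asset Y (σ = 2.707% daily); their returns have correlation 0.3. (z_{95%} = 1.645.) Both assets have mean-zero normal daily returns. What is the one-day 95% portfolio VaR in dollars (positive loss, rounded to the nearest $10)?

σ_p² = 0.35²·2.08² + 0.65²·2.707² + 2·0.3·0.35·0.65·2.08·2.707 = 4.3946 (%²).
σ_p = √4.3946 = 2.096%.
VaR = 1.645 × 2.096% = 3.448%; on $200,000 that is $6,896.

$6,900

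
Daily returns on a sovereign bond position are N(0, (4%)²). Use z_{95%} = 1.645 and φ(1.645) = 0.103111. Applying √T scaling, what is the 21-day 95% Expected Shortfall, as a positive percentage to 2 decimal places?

σ_{21d} = 4% × √21 = 18.330%.
ES multiplier = φ(z)/(1−α) = 0.103111/0.05 = 2.062.
ES = 18.330% × 2.062 = 37.796%.

37.80%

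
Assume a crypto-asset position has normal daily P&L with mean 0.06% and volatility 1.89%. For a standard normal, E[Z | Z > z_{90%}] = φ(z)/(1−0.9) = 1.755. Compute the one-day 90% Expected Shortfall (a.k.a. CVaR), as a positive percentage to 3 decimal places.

3.257%

ES = −(0.06%) + 1.89% × 1.755 = 3.257%.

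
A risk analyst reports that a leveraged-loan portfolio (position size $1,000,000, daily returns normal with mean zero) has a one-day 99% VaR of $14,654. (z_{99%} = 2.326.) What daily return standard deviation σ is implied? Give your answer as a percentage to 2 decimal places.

0.63%

VaR as a fraction: $14,654 / $1,000,000 = 1.465%.
σ = VaR / z = 1.465% / 2.326 = 0.630%.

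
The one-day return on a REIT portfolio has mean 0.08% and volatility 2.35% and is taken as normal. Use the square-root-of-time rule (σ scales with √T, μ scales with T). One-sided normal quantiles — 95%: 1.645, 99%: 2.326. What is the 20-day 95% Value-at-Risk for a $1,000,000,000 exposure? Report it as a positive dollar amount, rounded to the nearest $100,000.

σ_{20d} = 2.35% × √20 = 10.510%; μ_{20d} = 20 × 0.08% = 1.600%.
VaR = −(1.600%) + 1.645 × 10.510% = 15.689%.
On $1,000,000,000: 0.15689 × $1,000,000,000 = $156,890,000.

$156,900,000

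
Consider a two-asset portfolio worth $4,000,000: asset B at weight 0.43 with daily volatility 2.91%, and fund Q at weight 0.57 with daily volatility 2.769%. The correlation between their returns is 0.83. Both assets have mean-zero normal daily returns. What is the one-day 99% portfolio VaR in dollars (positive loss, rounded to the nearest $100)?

σ_p² = 0.43²·2.91² + 0.57²·2.769² + 2·0.83·0.43·0.57·2.91·2.769 = 7.3353 (%²).
σ_p = √7.3353 = 2.708%.
At 99%, z = 2.326.
VaR = 2.326 × 2.708% = 6.299%; on $4,000,000 that is $251,960.

$252,000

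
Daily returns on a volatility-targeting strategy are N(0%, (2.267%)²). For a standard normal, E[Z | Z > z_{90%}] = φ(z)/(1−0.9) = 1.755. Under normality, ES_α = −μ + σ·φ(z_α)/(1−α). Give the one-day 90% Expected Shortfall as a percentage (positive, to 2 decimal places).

3.98%

ES = 2.267% × 1.755 = 3.979%.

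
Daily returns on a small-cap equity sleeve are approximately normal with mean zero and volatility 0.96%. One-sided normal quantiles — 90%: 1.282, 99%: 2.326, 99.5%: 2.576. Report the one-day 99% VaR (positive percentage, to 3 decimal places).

2.233%

VaR = z·σ = 2.326 × 0.96% = 2.233%.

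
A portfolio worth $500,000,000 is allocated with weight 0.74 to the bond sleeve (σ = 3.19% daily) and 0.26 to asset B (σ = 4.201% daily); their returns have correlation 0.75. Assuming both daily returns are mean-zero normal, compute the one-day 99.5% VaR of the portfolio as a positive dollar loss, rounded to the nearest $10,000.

$42,000,000

σ_p² = 0.74²·3.19² + 0.26²·4.201² + 2·0.75·0.74·0.26·3.19·4.201 = 10.6330 (%²).
σ_p = √10.6330 = 3.261%.
At 99.5%, z = 2.576.
VaR = 2.576 × 3.261% = 8.400%; on $500,000,000 that is $42,000,000.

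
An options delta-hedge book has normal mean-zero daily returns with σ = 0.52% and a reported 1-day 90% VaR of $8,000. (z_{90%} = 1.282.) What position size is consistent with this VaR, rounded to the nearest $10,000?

$1,200,000

VaR as a fraction of value: z·σ = 1.282 × 0.52% = 0.66664%.
Position = $8,000 / 0.0066664 = $1,200,048.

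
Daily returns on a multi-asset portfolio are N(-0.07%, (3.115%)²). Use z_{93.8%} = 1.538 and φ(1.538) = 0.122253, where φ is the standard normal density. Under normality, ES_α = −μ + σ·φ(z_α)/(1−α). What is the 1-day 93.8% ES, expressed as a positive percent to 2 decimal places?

Tail multiplier: φ(z)/(1−α) = 0.122253 / 0.062 = 1.972.
ES = −(-0.07%) + 3.115% × 1.972 = 6.213%.

6.21%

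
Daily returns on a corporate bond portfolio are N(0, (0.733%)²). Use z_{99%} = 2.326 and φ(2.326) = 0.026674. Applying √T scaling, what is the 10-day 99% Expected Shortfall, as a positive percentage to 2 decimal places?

6.18%

σ_{10d} = 0.733% × √10 = 2.318%.
ES multiplier = φ(z)/(1−α) = 0.026674/0.01 = 2.667.
ES = 2.318% × 2.667 = 6.182%.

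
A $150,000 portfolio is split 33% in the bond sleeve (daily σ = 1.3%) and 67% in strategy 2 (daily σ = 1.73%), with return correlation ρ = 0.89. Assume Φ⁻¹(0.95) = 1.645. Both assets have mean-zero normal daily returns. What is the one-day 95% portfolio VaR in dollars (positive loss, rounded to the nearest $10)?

$3,830

σ_p² = 0.33²·1.3² + 0.67²·1.73² + 2·0.89·0.33·0.67·1.3·1.73 = 2.4127 (%²).
σ_p = √2.4127 = 1.553%.
VaR = 1.645 × 1.553% = 2.555%; on $150,000 that is $3,833.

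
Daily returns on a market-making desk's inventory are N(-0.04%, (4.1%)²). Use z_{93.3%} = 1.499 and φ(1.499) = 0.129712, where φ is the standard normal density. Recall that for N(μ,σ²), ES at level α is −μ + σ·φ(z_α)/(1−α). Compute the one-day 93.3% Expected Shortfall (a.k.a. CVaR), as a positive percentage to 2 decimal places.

7.98%

Tail multiplier: φ(z)/(1−α) = 0.129712 / 0.067 = 1.936.
ES = −(-0.04%) + 4.1% × 1.936 = 7.978%.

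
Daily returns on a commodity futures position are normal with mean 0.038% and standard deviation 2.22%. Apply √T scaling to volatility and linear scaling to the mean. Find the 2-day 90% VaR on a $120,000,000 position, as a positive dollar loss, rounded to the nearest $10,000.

At 90%, z = 1.282.
σ_{2d} = 2.22% × √2 = 3.140%; μ_{2d} = 2 × 0.038% = 0.076%.
VaR = −(0.076%) + 1.282 × 3.140% = 3.949%.
On $120,000,000: 0.03949 × $120,000,000 = $4,738,800.

$4,740,000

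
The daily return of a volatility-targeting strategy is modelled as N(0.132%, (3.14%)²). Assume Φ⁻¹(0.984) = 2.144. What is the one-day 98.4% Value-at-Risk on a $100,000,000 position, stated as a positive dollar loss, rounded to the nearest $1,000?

VaR = −μ + z·σ = −(0.132%) + 2.144 × 3.14% = 6.600%.
On $100,000,000: 0.06600 × $100,000,000 = $6,600,000.

$6,600,000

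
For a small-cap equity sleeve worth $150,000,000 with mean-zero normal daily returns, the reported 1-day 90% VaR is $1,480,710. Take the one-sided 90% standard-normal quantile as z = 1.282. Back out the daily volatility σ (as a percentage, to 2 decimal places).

VaR as a fraction: $1,480,710 / $150,000,000 = 0.987%.
σ = VaR / z = 0.987% / 1.282 = 0.770%.

0.77%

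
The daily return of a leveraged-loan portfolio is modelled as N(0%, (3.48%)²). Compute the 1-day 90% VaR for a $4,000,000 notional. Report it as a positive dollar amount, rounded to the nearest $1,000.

$178,000

At 90% one-sided, z = 1.282.
VaR = z·σ = 1.282 × 3.48% = 4.461%.
On $4,000,000: 0.04461 × $4,000,000 = $178,440.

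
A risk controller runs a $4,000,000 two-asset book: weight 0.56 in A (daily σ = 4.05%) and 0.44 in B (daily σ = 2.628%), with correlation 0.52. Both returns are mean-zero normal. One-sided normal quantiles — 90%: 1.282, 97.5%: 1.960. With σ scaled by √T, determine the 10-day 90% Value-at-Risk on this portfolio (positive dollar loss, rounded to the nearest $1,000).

σ_p = √(0.56²·4.05² + 0.44²·2.628² + 2·0.52·0.56·0.44·4.05·2.628) = 3.035%.
σ_{10d} = 3.035% × √10 = 9.598%.
VaR = 1.282 × 9.598% = 12.305%; on $4,000,000 that is $492,200.

$492,000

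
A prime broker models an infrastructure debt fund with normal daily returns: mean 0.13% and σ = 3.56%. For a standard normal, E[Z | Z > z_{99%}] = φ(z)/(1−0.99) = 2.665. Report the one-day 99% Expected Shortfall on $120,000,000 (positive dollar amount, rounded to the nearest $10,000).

ES = −(0.13%) + 3.56% × 2.665 = 9.357%.
On $120,000,000: 0.09357 × $120,000,000 = $11,228,400.

$11,230,000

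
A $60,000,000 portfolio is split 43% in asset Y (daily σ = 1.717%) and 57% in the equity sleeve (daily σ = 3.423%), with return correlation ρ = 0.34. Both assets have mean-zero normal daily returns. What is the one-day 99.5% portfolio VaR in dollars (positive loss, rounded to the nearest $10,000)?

$3,570,000

σ_p² = 0.43²·1.717² + 0.57²·3.423² + 2·0.34·0.43·0.57·1.717·3.423 = 5.3315 (%²).
σ_p = √5.3315 = 2.309%.
At 99.5%, z = 2.576.
VaR = 2.576 × 2.309% = 5.948%; on $60,000,000 that is $3,568,800.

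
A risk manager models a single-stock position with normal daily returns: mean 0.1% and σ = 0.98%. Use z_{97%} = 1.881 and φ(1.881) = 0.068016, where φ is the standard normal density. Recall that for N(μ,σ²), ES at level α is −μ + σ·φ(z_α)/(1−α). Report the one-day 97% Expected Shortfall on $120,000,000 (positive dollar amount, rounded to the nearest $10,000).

Tail multiplier: φ(z)/(1−α) = 0.068016 / 0.03 = 2.267.
ES = −(0.1%) + 0.98% × 2.267 = 2.122%.
On $120,000,000: 0.02122 × $120,000,000 = $2,546,400.

$2,550,000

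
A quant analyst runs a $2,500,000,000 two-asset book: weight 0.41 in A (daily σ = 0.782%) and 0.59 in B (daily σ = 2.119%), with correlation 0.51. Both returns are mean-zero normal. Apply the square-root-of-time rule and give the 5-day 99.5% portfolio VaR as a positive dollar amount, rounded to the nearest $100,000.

$207,400,000

σ_p = √(0.41²·0.782² + 0.59²·2.119² + 2·0.51·0.41·0.59·0.782·2.119) = 1.440%.
σ_{5d} = 1.440% × √5 = 3.220%.
z(99.5%) = 2.576.
VaR = 2.576 × 3.220% = 8.295%; on $2,500,000,000 that is $207,375,000.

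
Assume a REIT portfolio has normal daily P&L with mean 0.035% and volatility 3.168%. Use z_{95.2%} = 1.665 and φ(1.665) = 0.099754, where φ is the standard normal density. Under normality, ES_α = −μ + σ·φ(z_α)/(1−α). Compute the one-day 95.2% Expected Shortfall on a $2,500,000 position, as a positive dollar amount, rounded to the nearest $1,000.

$164,000

Tail multiplier: φ(z)/(1−α) = 0.099754 / 0.048 = 2.078.
ES = −(0.035%) + 3.168% × 2.078 = 6.548%.
On $2,500,000: 0.06548 × $2,500,000 = $163,700.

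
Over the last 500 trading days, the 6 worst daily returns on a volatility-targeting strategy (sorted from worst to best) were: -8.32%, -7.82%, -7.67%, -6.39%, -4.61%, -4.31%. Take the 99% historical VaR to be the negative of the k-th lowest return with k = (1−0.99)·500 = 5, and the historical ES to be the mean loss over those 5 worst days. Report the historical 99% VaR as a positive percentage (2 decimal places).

k = 5; the 5th lowest return is -4.61%, so VaR = 4.61%.

4.61%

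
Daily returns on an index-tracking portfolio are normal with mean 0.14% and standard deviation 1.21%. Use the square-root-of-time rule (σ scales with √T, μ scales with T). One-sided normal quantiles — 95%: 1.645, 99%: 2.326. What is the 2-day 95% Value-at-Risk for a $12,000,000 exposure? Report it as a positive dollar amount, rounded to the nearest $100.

σ_{2d} = 1.21% × √2 = 1.711%; μ_{2d} = 2 × 0.14% = 0.280%.
VaR = −(0.280%) + 1.645 × 1.711% = 2.535%.
On $12,000,000: 0.02535 × $12,000,000 = $304,200.

$304,200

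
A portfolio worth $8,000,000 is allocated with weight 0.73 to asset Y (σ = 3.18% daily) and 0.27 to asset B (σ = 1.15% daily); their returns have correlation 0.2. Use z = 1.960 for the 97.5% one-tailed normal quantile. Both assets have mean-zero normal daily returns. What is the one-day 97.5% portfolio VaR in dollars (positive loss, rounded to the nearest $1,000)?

σ_p² = 0.73²·3.18² + 0.27²·1.15² + 2·0.2·0.73·0.27·3.18·1.15 = 5.7736 (%²).
σ_p = √5.7736 = 2.403%.
VaR = 1.960 × 2.403% = 4.710%; on $8,000,000 that is $376,800.

$377,000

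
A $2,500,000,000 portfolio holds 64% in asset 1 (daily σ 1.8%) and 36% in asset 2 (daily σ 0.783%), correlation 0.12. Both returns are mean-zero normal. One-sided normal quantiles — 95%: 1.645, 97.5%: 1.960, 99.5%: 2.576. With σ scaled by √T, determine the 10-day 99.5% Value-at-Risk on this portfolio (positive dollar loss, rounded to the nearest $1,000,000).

σ_p = √(0.64²·1.8² + 0.36²·0.783² + 2·0.12·0.64·0.36·1.8·0.783) = 1.218%.
σ_{10d} = 1.218% × √10 = 3.852%.
VaR = 2.576 × 3.852% = 9.923%; on $2,500,000,000 that is $248,075,000.

$248,000,000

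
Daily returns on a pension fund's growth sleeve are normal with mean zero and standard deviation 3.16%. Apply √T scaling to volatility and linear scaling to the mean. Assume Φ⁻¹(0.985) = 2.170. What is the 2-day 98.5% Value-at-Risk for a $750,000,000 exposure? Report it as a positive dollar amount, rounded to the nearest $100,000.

$72,700,000

σ_{2d} = 3.16% × √2 = 4.469%.
VaR = 2.170 × 4.469% = 9.698%.
On $750,000,000: 0.09698 × $750,000,000 = $72,735,000.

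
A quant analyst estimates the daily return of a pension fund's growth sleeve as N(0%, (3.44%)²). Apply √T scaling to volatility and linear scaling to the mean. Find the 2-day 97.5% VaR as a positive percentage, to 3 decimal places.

9.535%

At 97.5%, z = 1.960.
σ_{2d} = 3.44% × √2 = 4.865%.
VaR = 1.960 × 4.865% = 9.535%.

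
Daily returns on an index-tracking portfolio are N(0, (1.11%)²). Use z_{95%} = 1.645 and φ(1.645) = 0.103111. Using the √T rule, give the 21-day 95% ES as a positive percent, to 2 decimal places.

σ_{21d} = 1.11% × √21 = 5.087%.
ES multiplier = φ(z)/(1−α) = 0.103111/0.05 = 2.062.
ES = 5.087% × 2.062 = 10.489%.

10.49%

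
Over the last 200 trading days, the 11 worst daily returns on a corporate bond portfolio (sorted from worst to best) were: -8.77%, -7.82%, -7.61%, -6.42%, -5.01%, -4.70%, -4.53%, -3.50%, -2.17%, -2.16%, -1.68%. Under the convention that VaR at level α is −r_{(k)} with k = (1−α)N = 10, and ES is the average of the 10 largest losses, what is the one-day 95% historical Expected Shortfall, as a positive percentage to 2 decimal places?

The 10 worst returns sum to -52.69%.
ES = −(-52.69%) / 10 = 5.269% ≈ 5.27%.

5.27%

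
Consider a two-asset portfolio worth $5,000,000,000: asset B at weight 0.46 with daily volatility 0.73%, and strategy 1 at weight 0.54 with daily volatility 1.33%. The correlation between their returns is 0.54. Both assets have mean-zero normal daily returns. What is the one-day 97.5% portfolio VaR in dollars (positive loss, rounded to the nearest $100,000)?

$92,400,000

σ_p² = 0.46²·0.73² + 0.54²·1.33² + 2·0.54·0.46·0.54·0.73·1.33 = 0.8890 (%²).
σ_p = √0.8890 = 0.943%.
At 97.5%, z = 1.960.
VaR = 1.960 × 0.943% = 1.848%; on $5,000,000,000 that is $92,400,000.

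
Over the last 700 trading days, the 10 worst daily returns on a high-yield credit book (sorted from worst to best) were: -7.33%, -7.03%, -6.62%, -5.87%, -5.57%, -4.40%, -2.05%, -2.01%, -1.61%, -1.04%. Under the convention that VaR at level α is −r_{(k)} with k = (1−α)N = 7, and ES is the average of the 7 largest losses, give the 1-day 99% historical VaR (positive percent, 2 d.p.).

2.05%

k = 7; the 7th lowest return is -2.05%, so VaR = 2.05%.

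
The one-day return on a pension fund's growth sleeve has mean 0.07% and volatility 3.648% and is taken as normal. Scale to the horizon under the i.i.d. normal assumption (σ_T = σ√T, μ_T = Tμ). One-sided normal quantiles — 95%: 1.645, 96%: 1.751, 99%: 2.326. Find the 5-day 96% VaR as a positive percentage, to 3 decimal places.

σ_{5d} = 3.648% × √5 = 8.157%; μ_{5d} = 5 × 0.07% = 0.350%.
VaR = −(0.350%) + 1.751 × 8.157% = 13.933%.

13.933%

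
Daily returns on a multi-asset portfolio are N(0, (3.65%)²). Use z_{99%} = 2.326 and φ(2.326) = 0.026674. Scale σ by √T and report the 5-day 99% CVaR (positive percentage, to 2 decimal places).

σ_{5d} = 3.65% × √5 = 8.162%.
ES multiplier = φ(z)/(1−α) = 0.026674/0.01 = 2.667.
ES = 8.162% × 2.667 = 21.768%.

21.77%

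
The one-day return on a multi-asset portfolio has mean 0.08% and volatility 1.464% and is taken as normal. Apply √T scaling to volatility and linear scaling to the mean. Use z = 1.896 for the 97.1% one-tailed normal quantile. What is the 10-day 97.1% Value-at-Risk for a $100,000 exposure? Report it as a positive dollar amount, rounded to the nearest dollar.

σ_{10d} = 1.464% × √10 = 4.630%; μ_{10d} = 10 × 0.08% = 0.800%.
VaR = −(0.800%) + 1.896 × 4.630% = 7.978%.
On $100,000: 0.07978 × $100,000 = $7,978.

$7,978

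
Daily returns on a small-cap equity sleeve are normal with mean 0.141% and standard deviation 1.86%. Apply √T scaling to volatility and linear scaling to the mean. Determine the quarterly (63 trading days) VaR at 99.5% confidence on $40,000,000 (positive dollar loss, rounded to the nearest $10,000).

$11,660,000

At 99.5%, z = 2.576.
σ_{63d} = 1.86% × √63 = 14.763%; μ_{63d} = 63 × 0.141% = 8.883%.
VaR = −(8.883%) + 2.576 × 14.763% = 29.146%.
On $40,000,000: 0.29146 × $40,000,000 = $11,658,400.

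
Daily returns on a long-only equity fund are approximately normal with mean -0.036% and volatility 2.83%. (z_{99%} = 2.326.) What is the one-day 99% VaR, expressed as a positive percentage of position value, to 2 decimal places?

6.62%

VaR = −μ + z·σ = −(-0.036%) + 2.326 × 2.83% = 6.619%.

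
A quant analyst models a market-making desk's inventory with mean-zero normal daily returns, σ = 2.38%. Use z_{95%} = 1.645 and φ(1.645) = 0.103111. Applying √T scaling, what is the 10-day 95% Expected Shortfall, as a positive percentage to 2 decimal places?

15.52%

σ_{10d} = 2.38% × √10 = 7.526%.
ES multiplier = φ(z)/(1−α) = 0.103111/0.05 = 2.062.
ES = 7.526% × 2.062 = 15.519%.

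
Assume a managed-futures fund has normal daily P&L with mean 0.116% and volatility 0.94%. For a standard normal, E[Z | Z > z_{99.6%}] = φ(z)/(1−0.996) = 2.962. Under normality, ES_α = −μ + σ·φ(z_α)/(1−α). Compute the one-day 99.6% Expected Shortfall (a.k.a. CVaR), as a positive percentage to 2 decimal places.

2.67%

ES = −(0.116%) + 0.94% × 2.962 = 2.668%.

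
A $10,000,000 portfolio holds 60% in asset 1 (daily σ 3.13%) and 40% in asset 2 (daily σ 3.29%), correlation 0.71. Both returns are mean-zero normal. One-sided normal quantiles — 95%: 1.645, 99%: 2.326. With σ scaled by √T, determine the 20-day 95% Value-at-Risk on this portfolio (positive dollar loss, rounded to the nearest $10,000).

σ_p = √(0.6²·3.13² + 0.4²·3.29² + 2·0.71·0.6·0.4·3.13·3.29) = 2.961%.
σ_{20d} = 2.961% × √20 = 13.242%.
VaR = 1.645 × 13.242% = 21.783%; on $10,000,000 that is $2,178,300.

$2,180,000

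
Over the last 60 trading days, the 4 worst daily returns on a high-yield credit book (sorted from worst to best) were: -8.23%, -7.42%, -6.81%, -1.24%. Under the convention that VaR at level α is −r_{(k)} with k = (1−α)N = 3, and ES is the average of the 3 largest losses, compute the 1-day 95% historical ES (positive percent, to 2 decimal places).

The 3 worst returns sum to -22.46%.
ES = −(-22.46%) / 3 = 7.4866…% ≈ 7.49%.

7.49%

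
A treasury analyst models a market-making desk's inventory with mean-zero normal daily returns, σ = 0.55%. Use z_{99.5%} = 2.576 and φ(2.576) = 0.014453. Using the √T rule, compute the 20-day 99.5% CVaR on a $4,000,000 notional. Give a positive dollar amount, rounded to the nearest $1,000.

$284,000

σ_{20d} = 0.55% × √20 = 2.460%.
ES multiplier = φ(z)/(1−α) = 0.014453/0.005 = 2.891.
ES = 2.460% × 2.891 = 7.112%; on $4,000,000: $284,480.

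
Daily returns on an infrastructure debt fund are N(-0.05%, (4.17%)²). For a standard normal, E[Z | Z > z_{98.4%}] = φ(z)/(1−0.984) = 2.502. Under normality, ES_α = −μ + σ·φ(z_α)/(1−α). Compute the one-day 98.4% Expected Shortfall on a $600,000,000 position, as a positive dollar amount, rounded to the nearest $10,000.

$62,900,000

ES = −(-0.05%) + 4.17% × 2.502 = 10.483%.
On $600,000,000: 0.10483 × $600,000,000 = $62,898,000.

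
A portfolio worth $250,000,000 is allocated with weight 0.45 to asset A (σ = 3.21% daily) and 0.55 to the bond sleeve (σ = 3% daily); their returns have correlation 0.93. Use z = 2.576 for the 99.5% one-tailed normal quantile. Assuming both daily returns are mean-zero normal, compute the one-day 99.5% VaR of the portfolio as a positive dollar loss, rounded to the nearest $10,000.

σ_p² = 0.45²·3.21² + 0.55²·3² + 2·0.93·0.45·0.55·3.21·3 = 9.2423 (%²).
σ_p = √9.2423 = 3.040%.
VaR = 2.576 × 3.040% = 7.831%; on $250,000,000 that is $19,577,500.

$19,580,000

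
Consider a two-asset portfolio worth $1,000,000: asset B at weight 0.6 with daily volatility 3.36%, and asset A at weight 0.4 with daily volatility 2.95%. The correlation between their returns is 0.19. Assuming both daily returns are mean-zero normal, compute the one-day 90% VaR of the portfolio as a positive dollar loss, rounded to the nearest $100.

σ_p² = 0.6²·3.36² + 0.4²·2.95² + 2·0.19·0.6·0.4·3.36·2.95 = 6.3606 (%²).
σ_p = √6.3606 = 2.522%.
At 90%, z = 1.282.
VaR = 1.282 × 2.522% = 3.233%; on $1,000,000 that is $32,330.

$32,300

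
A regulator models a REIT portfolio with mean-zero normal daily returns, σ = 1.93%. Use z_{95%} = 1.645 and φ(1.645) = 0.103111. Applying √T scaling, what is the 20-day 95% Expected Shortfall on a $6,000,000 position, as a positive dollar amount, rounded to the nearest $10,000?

$1,070,000

σ_{20d} = 1.93% × √20 = 8.631%.
ES multiplier = φ(z)/(1−α) = 0.103111/0.05 = 2.062.
ES = 8.631% × 2.062 = 17.797%; on $6,000,000: $1,067,820.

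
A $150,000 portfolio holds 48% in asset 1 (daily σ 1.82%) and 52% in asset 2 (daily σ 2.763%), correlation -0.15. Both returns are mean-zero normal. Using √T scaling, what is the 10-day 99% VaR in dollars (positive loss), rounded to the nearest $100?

σ_p = √(0.48²·1.82² + 0.52²·2.763² + 2·-0.15·0.48·0.52·1.82·2.763) = 1.566%.
σ_{10d} = 1.566% × √10 = 4.952%.
z(99%) = 2.326.
VaR = 2.326 × 4.952% = 11.518%; on $150,000 that is $17,277.

$17,300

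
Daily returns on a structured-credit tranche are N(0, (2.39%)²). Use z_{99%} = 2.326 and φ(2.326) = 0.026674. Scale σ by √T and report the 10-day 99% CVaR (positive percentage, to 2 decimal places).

σ_{10d} = 2.39% × √10 = 7.558%.
ES multiplier = φ(z)/(1−α) = 0.026674/0.01 = 2.667.
ES = 7.558% × 2.667 = 20.157%.

20.16%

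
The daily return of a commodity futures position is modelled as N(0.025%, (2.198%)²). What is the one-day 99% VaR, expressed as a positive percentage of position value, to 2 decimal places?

5.09%

At 99% one-sided, z = 2.326.
VaR = −μ + z·σ = −(0.025%) + 2.326 × 2.198% = 5.088%.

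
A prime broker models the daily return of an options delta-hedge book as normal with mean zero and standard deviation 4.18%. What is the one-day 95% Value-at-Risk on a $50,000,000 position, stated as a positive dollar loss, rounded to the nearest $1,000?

$3,438,000

At 95% one-sided, z = 1.645.
VaR = z·σ = 1.645 × 4.18% = 6.876%.
On $50,000,000: 0.06876 × $50,000,000 = $3,438,000.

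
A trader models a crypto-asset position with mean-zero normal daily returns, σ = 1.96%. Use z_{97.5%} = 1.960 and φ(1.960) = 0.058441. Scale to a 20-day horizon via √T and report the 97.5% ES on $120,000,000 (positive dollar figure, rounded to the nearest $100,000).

σ_{20d} = 1.96% × √20 = 8.765%.
ES multiplier = φ(z)/(1−α) = 0.058441/0.025 = 2.338.
ES = 8.765% × 2.338 = 20.493%; on $120,000,000: $24,591,600.

$24,600,000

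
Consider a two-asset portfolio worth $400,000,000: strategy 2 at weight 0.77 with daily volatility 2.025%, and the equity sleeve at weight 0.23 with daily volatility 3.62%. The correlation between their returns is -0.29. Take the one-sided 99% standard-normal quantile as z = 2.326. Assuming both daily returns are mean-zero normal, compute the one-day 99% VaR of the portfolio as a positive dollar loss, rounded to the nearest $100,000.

$14,300,000

σ_p² = 0.77²·2.025² + 0.23²·3.62² + 2·-0.29·0.77·0.23·2.025·3.62 = 2.3715 (%²).
σ_p = √2.3715 = 1.540%.
VaR = 2.326 × 1.540% = 3.582%; on $400,000,000 that is $14,328,000.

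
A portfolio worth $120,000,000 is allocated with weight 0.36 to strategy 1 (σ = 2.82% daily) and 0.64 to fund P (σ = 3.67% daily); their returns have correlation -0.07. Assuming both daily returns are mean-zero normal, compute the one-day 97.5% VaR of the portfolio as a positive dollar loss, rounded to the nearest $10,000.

σ_p² = 0.36²·2.82² + 0.64²·3.67² + 2·-0.07·0.36·0.64·2.82·3.67 = 6.2137 (%²).
σ_p = √6.2137 = 2.493%.
At 97.5%, z = 1.960.
VaR = 1.960 × 2.493% = 4.886%; on $120,000,000 that is $5,863,200.

$5,860,000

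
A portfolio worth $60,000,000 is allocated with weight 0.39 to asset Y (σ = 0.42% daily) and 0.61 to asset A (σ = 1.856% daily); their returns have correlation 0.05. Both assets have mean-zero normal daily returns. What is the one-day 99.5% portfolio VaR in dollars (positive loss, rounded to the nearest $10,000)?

σ_p² = 0.39²·0.42² + 0.61²·1.856² + 2·0.05·0.39·0.61·0.42·1.856 = 1.3272 (%²).
σ_p = √1.3272 = 1.152%.
At 99.5%, z = 2.576.
VaR = 2.576 × 1.152% = 2.968%; on $60,000,000 that is $1,780,800.

$1,780,000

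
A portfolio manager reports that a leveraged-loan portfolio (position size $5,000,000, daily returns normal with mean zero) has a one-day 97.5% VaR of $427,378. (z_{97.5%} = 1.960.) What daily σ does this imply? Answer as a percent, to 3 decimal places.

VaR as a fraction: $427,378 / $5,000,000 = 8.548%.
σ = VaR / z = 8.548% / 1.960 = 4.361%.

4.361%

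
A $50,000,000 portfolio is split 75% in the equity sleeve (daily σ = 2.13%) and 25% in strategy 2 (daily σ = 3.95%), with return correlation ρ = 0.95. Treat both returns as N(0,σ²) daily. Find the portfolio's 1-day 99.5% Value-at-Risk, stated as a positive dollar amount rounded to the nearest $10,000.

$3,290,000

σ_p² = 0.75²·2.13² + 0.25²·3.95² + 2·0.95·0.75·0.25·2.13·3.95 = 6.5245 (%²).
σ_p = √6.5245 = 2.554%.
At 99.5%, z = 2.576.
VaR = 2.576 × 2.554% = 6.579%; on $50,000,000 that is $3,289,500.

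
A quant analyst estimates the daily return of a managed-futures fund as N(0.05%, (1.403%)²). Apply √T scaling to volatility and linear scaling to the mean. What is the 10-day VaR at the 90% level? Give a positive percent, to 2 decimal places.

At 90%, z = 1.282.
σ_{10d} = 1.403% × √10 = 4.437%; μ_{10d} = 10 × 0.05% = 0.500%.
VaR = −(0.500%) + 1.282 × 4.437% = 5.188%.

5.19%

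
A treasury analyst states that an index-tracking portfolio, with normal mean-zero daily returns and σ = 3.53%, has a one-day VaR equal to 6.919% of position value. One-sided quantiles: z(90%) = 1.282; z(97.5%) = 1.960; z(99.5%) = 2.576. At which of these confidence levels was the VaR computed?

Implied z = VaR/σ = 6.919 / 3.53 = 1.960.
This matches z(97.5%) = 1.960.

97.5%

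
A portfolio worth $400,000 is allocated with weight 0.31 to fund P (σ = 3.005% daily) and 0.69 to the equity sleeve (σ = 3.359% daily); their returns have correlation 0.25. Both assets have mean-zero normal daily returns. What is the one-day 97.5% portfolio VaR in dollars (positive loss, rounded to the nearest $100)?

$21,200

σ_p² = 0.31²·3.005² + 0.69²·3.359² + 2·0.25·0.31·0.69·3.005·3.359 = 7.3191 (%²).
σ_p = √7.3191 = 2.705%.
At 97.5%, z = 1.960.
VaR = 1.960 × 2.705% = 5.302%; on $400,000 that is $21,208.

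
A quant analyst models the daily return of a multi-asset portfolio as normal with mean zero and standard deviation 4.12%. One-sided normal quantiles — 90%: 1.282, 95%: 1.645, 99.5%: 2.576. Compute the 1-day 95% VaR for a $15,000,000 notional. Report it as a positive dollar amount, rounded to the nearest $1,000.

$1,017,000

VaR = z·σ = 1.645 × 4.12% = 6.777%.
On $15,000,000: 0.06777 × $15,000,000 = $1,016,550.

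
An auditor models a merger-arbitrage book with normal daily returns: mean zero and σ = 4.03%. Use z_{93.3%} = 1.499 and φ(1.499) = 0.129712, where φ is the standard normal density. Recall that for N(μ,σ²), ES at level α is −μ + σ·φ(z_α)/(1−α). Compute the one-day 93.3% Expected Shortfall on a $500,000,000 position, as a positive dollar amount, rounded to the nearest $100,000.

Tail multiplier: φ(z)/(1−α) = 0.129712 / 0.067 = 1.936.
ES = 4.03% × 1.936 = 7.802%.
On $500,000,000: 0.07802 × $500,000,000 = $39,010,000.

$39,000,000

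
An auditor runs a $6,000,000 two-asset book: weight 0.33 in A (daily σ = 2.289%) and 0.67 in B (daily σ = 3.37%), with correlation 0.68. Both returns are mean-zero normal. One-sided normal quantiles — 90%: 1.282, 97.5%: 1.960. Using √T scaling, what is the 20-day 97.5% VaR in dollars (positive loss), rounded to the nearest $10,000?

σ_p = √(0.33²·2.289² + 0.67²·3.37² + 2·0.68·0.33·0.67·2.289·3.37) = 2.826%.
σ_{20d} = 2.826% × √20 = 12.638%.
VaR = 1.960 × 12.638% = 24.770%; on $6,000,000 that is $1,486,200.

$1,490,000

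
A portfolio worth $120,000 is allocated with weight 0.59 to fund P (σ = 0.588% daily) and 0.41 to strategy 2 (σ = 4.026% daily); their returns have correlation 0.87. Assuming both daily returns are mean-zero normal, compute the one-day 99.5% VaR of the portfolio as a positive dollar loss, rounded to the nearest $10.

$6,060

σ_p² = 0.59²·0.588² + 0.41²·4.026² + 2·0.87·0.59·0.41·0.588·4.026 = 3.8414 (%²).
σ_p = √3.8414 = 1.960%.
At 99.5%, z = 2.576.
VaR = 2.576 × 1.960% = 5.049%; on $120,000 that is $6,059.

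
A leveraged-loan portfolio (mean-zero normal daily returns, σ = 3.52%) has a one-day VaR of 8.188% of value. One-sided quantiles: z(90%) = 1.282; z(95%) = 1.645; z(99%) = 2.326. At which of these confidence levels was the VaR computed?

Implied z = VaR/σ = 8.188 / 3.52 = 2.326.
This matches z(99%) = 2.326.

99%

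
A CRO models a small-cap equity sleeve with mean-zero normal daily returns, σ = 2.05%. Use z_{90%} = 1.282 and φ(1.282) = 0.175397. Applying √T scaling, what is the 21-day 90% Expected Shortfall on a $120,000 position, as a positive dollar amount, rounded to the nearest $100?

σ_{21d} = 2.05% × √21 = 9.394%.
ES multiplier = φ(z)/(1−α) = 0.175397/0.1 = 1.754.
ES = 9.394% × 1.754 = 16.477%; on $120,000: $19,772.

$19,800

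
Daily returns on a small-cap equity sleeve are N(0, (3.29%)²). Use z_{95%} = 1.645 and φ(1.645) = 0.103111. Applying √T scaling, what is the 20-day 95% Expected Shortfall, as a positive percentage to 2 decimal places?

30.34%

σ_{20d} = 3.29% × √20 = 14.713%.
ES multiplier = φ(z)/(1−α) = 0.103111/0.05 = 2.062.
ES = 14.713% × 2.062 = 30.338%.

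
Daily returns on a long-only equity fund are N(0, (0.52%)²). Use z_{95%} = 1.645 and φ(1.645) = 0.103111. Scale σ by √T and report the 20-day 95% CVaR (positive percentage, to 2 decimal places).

σ_{20d} = 0.52% × √20 = 2.326%.
ES multiplier = φ(z)/(1−α) = 0.103111/0.05 = 2.062.
ES = 2.326% × 2.062 = 4.796%.

4.80%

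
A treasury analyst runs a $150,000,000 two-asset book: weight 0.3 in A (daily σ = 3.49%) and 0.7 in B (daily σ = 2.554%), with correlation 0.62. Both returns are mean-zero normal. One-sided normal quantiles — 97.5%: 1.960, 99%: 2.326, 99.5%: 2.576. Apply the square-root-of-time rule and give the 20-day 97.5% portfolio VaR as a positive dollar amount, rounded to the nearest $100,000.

$33,800,000

σ_p = √(0.3²·3.49² + 0.7²·2.554² + 2·0.62·0.3·0.7·3.49·2.554) = 2.572%.
σ_{20d} = 2.572% × √20 = 11.502%.
VaR = 1.960 × 11.502% = 22.544%; on $150,000,000 that is $33,816,000.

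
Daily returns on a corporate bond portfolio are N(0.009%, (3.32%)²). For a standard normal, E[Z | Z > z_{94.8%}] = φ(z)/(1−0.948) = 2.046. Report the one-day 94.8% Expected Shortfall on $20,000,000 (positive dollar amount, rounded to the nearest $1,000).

$1,357,000

ES = −(0.009%) + 3.32% × 2.046 = 6.784%.
On $20,000,000: 0.06784 × $20,000,000 = $1,356,800.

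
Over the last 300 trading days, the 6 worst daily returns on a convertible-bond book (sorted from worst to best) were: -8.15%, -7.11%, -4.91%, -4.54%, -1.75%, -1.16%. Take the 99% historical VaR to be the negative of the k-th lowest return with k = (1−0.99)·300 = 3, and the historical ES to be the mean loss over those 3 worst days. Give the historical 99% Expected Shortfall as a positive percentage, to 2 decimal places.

6.72%

The 3 worst returns sum to -20.17%.
ES = −(-20.17%) / 3 = 6.7233…% ≈ 6.72%.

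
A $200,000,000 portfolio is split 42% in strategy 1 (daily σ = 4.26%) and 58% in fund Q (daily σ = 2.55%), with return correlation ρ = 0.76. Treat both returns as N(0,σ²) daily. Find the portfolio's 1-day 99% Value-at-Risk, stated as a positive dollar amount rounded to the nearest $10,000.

σ_p² = 0.42²·4.26² + 0.58²·2.55² + 2·0.76·0.42·0.58·4.26·2.55 = 9.4109 (%²).
σ_p = √9.4109 = 3.068%.
At 99%, z = 2.326.
VaR = 2.326 × 3.068% = 7.136%; on $200,000,000 that is $14,272,000.

$14,270,000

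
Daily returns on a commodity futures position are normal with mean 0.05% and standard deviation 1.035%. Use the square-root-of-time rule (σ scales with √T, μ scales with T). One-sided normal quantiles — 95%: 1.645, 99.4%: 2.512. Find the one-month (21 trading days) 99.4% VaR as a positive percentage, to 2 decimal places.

σ_{21d} = 1.035% × √21 = 4.743%; μ_{21d} = 21 × 0.05% = 1.050%.
VaR = −(1.050%) + 2.512 × 4.743% = 10.864%.

10.86%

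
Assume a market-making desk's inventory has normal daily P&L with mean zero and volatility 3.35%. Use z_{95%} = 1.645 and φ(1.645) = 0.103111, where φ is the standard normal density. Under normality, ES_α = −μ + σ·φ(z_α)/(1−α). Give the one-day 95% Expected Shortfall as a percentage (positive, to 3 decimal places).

6.908%

Tail multiplier: φ(z)/(1−α) = 0.103111 / 0.05 = 2.062.
ES = 3.35% × 2.062 = 6.908%.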